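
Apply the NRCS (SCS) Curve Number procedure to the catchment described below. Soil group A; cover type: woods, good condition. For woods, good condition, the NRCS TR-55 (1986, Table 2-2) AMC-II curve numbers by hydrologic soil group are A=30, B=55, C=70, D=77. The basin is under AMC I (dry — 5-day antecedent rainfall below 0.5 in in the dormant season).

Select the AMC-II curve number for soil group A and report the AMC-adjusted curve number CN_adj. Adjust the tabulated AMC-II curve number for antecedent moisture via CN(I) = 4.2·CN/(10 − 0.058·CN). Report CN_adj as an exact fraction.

CN_adj = 900/59 ≈ 15.254

NRCS table: woods, good condition, soil group A → CN(II) = 30
CN(I) from CN(II)=30: (4.2·30)/(10 − 0.058·30) = 900/59 ≈ 15.254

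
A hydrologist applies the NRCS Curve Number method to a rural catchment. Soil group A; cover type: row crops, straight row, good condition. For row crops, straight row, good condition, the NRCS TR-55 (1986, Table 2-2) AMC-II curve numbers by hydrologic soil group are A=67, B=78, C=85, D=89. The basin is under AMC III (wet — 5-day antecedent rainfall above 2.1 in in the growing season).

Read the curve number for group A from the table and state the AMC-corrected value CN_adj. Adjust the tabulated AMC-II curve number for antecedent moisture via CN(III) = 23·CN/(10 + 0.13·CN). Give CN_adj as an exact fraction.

NRCS table: row crops, straight row, good condition, soil group A → CN(II) = 67
Adjust CN=67 to AMC III: 23·67/(10 + 0.13·67) → 1541 ÷ (1871/100) = 154100/1871 ≈ 82.362

CN_adj = 154100/1871 ≈ 82.362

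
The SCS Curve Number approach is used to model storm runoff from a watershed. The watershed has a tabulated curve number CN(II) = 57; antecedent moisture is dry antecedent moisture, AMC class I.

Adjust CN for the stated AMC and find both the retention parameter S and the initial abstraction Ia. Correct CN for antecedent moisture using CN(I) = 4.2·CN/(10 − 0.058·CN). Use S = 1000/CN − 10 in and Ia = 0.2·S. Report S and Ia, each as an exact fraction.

S = 21500/1197 in ≈ 17.962 in; Ia = 4300/1197 in ≈ 3.592 in

CN(I) from CN(II)=57: (4.2·57)/(10 − 0.058·57) = 119700/3347 ≈ 35.763
Max retention: S = 1000/(119700/3347) − 10 = 21500/1197 in (≈ 17.962 in)
Initial abstraction Ia = S/5 = (21500/1197)/5 = 4300/1197 ≈ 3.592 in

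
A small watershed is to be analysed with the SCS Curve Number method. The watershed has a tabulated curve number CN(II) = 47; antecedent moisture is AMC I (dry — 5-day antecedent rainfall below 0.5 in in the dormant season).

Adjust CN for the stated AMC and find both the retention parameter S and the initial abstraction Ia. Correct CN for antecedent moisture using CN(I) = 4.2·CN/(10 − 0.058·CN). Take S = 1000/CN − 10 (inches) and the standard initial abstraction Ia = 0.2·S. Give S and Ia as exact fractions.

Dry (AMC I): CN(I) = 4.2·47/(10 − 0.058·47) = (987/5)/(3637/500) = 98700/3637 ≈ 27.138
Retention S: 1000/CN − 10 with CN=27.138 → S = 26500/987 ≈ 26.849 in
Ia = 0.2·(26500/987) = 5300/987 in ≈ 5.370 in

S = 26500/987 in ≈ 26.849 in; Ia = 5300/987 in ≈ 5.370 in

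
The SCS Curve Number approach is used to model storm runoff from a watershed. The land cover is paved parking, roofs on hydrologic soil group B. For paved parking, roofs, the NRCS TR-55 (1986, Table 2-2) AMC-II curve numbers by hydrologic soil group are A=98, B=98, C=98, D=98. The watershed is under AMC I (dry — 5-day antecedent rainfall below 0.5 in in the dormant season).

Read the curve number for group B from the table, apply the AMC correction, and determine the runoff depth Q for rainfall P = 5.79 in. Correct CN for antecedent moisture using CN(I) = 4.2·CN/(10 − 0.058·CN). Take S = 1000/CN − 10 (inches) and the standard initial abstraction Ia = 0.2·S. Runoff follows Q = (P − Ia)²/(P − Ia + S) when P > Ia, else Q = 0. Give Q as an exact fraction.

Q = 343151095681/65422893900 in ≈ 5.245 in

NRCS table: paved parking, roofs, soil group B → CN(II) = 98
Adjust CN=98 to AMC I: 4.2·98/(10 − 0.058·98) → (2058/5) ÷ (1079/250) = 102900/1079 ≈ 95.366
S = 1000/(102900/1079) − 10 = 500/1029 in ≈ 0.486 in
Initial abstraction Ia = S/5 = (500/1029)/5 = 100/1029 ≈ 0.097 in
P − Ia = 5.790 − 0.097 = 585791/102900 ≈ 5.693 in (> 0, runoff occurs)
Q = (585791/102900)²/((585791/102900) + 500/1029) = (343151095681/10588410000)/(635791/102900) = 343151095681/65422893900 in ≈ 5.245 in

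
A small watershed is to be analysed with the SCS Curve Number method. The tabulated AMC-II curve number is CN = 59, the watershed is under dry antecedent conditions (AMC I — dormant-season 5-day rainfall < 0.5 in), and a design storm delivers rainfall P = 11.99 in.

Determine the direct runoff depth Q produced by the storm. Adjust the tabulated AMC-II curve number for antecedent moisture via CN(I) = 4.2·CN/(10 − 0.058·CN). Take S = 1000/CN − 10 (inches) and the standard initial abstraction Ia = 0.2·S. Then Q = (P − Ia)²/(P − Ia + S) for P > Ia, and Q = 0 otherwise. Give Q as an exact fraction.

Q = 1156831464721/387257007900 in ≈ 2.987 in

Adjust CN=59 to AMC I: 4.2·59/(10 − 0.058·59) → (1239/5) ÷ (3289/500) = 123900/3289 ≈ 37.671
S = 1000/(123900/3289) − 10 = 20500/1239 in ≈ 16.546 in
Ia = 0.2S: 0.2·16.546 = 3.309 in (exactly 4100/1239)
Excess rainfall: 11.990 − 3.309 = 8.681 in; P > Ia so Q > 0
Q: (1075561/123900)² ÷ (3125561/123900) = 1156831464721/387257007900 in (≈ 2.987 in)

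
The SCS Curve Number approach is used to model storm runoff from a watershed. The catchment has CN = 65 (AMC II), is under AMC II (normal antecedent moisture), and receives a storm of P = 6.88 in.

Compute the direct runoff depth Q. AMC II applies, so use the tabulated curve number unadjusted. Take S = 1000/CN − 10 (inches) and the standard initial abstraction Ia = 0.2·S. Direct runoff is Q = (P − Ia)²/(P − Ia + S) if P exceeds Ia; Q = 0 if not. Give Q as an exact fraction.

Q = 889249/295425 in ≈ 3.010 in

AMC II — tabulated CN = 65 applies directly.
Retention S: 1000/CN − 10 with CN=65.000 → S = 70/13 ≈ 5.385 in
Ia = 0.2·(70/13) = 14/13 in ≈ 1.077 in
Since P=6.880 > Ia=1.077: effective rainfall P−Ia = 1886/325 in
Q: (1886/325)² ÷ (3636/325) = 889249/295425 in (≈ 3.010 in)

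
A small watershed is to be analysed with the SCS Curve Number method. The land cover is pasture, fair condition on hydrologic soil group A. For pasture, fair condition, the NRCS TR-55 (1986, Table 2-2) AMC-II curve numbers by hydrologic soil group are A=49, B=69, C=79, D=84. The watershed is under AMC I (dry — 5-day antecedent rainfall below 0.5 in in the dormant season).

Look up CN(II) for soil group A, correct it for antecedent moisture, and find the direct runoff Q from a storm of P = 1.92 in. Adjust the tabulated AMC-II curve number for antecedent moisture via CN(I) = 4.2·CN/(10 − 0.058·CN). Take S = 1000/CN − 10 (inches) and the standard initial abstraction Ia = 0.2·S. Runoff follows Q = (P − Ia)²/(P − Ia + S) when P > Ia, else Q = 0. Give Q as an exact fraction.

Q = 0 in ≈ 0.000 in

NRCS table: pasture, fair condition, soil group A → CN(II) = 49
Adjust CN=49 to AMC I: 4.2·49/(10 − 0.058·49) → (1029/5) ÷ (3579/500) = 34300/1193 ≈ 28.751
Max retention: S = 1000/(34300/1193) − 10 = 8500/343 in (≈ 24.781 in)
Initial abstraction Ia = S/5 = (8500/343)/5 = 1700/343 ≈ 4.956 in
P = 1.920 ≤ Ia = 4.956 in: entire storm abstracted, Q = 0.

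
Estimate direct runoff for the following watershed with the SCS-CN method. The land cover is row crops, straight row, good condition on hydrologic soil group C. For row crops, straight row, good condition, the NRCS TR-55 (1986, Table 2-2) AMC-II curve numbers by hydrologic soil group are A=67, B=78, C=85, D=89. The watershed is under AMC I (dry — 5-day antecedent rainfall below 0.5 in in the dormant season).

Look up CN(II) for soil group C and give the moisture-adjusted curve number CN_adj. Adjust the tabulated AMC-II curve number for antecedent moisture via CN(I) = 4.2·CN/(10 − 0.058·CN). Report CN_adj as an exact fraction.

CN_adj = 11900/169 ≈ 70.414

NRCS table: row crops, straight row, good condition, soil group C → CN(II) = 85
Adjust CN=85 to AMC I: 4.2·85/(10 − 0.058·85) → 357 ÷ (507/100) = 11900/169 ≈ 70.414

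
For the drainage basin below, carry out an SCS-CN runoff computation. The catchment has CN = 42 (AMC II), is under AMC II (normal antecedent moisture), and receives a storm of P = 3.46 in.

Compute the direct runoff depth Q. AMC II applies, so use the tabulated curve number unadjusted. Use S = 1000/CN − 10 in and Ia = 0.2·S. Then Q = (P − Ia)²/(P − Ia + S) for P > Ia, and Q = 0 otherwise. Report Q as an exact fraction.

Average conditions: CN = 42 (no AMC adjustment).
S = 1000/42 − 10 = 290/21 in ≈ 13.810 in
Initial abstraction Ia = S/5 = (290/21)/5 = 58/21 ≈ 2.762 in
P − Ia = 3.460 − 2.762 = 733/1050 ≈ 0.698 in (> 0, runoff occurs)
Q: (733/1050)² ÷ (15233/1050) = 537289/15994650 in (≈ 0.034 in)

Q = 537289/15994650 in ≈ 0.034 in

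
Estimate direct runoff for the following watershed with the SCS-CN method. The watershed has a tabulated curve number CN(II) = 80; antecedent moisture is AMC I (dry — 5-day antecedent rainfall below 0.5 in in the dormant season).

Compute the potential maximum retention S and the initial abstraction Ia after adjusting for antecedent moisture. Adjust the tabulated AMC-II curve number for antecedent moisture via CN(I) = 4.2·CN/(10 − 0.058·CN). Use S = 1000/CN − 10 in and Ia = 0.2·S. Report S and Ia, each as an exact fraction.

Adjust CN=80 to AMC I: 4.2·80/(10 − 0.058·80) → 336 ÷ (134/25) = 4200/67 ≈ 62.687
S = 1000/(4200/67) − 10 = 125/21 in ≈ 5.952 in
Initial abstraction Ia = S/5 = (125/21)/5 = 25/21 ≈ 1.190 in

S = 125/21 in ≈ 5.952 in; Ia = 25/21 in ≈ 1.190 in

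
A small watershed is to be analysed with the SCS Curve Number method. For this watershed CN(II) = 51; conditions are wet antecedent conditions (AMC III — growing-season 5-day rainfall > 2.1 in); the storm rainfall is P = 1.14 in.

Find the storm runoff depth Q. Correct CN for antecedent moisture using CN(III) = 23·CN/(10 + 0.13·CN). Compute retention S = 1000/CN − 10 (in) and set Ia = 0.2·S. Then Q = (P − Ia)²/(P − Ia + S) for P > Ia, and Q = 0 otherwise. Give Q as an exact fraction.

Q = 319015321/15416797650 in ≈ 0.021 in

Adjust CN=51 to AMC III: 23·51/(10 + 0.13·51) → 1173 ÷ (1663/100) = 117300/1663 ≈ 70.535
Retention S: 1000/CN − 10 with CN=70.535 → S = 4900/1173 ≈ 4.177 in
Ia = 0.2S: 0.2·4.177 = 0.835 in (exactly 980/1173)
Excess rainfall: 1.140 − 0.835 = 0.305 in; P > Ia so Q > 0
Q: (17861/58650)² ÷ (262861/58650) = 319015321/15416797650 in (≈ 0.021 in)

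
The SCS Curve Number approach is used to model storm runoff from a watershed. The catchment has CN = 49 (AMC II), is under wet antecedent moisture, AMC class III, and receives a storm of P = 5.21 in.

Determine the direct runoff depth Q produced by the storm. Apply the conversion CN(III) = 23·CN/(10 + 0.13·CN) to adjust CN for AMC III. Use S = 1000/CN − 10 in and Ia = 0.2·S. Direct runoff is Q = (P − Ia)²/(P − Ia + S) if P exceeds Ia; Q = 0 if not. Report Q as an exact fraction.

CN(III) from CN(II)=49: (23·49)/(10 + 0.13·49) = 112700/1637 ≈ 68.845
Max retention: S = 1000/(112700/1637) − 10 = 5100/1127 in (≈ 4.525 in)
Ia = 0.2S: 0.2·4.525 = 0.905 in (exactly 1020/1127)
P − Ia = 5.210 − 0.905 = 485167/112700 ≈ 4.305 in (> 0, runoff occurs)
Q: (485167/112700)² ÷ (995167/112700) = 235387017889/112155320900 in (≈ 2.099 in)

Q = 235387017889/112155320900 in ≈ 2.099 in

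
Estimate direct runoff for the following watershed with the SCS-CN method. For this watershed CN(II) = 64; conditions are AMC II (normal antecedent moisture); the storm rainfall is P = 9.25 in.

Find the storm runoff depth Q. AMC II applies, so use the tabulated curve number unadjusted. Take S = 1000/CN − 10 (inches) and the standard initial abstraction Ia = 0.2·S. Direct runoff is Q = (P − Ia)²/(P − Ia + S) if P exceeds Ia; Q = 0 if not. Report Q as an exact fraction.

Q = 845/176 in ≈ 4.801 in

Average conditions: CN = 64 (no AMC adjustment).
S = 1000/64 − 10 = 45/8 in ≈ 5.625 in
Ia = 0.2·(45/8) = 9/8 in ≈ 1.125 in
P − Ia = 9.250 − 1.125 = 65/8 ≈ 8.125 in (> 0, runoff occurs)
Q = (65/8)²/((65/8) + 45/8) = (4225/64)/(55/4) = 845/176 in ≈ 4.801 in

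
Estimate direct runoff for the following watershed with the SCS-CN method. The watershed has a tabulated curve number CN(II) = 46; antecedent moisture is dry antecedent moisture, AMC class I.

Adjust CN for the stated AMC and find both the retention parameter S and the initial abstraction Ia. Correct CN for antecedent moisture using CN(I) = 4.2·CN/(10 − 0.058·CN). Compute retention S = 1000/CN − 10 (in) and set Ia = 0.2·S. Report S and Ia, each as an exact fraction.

Adjust CN=46 to AMC I: 4.2·46/(10 − 0.058·46) → (966/5) ÷ (1833/250) = 16100/611 ≈ 26.350
S = 1000/(16100/611) − 10 = 4500/161 in ≈ 27.950 in
Initial abstraction Ia = S/5 = (4500/161)/5 = 900/161 ≈ 5.590 in

S = 4500/161 in ≈ 27.950 in; Ia = 900/161 in ≈ 5.590 in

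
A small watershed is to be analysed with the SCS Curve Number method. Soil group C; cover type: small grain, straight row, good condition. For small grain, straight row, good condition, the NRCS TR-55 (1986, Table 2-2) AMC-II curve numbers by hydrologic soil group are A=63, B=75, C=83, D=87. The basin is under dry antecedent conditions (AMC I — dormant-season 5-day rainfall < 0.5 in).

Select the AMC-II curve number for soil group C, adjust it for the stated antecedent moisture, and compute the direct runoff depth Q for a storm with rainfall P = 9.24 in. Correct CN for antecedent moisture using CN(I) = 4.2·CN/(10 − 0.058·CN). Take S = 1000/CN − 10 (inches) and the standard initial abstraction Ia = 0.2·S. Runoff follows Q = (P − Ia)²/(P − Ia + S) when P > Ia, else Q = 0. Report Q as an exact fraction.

Q = 129695777689/24952482975 in ≈ 5.198 in

NRCS table: small grain, straight row, good condition, soil group C → CN(II) = 83
Adjust CN=83 to AMC I: 4.2·83/(10 − 0.058·83) → (1743/5) ÷ (2593/500) = 174300/2593 ≈ 67.219
S = 1000/(174300/2593) − 10 = 8500/1743 in ≈ 4.877 in
Ia = 0.2·(8500/1743) = 1700/1743 in ≈ 0.975 in
Excess rainfall: 9.240 − 0.975 = 8.265 in; P > Ia so Q > 0
Runoff Q = (P−Ia)²/(P−Ia+S) = (8.265)²/(8.265+4.877) = 129695777689/24952482975 ≈ 5.198 in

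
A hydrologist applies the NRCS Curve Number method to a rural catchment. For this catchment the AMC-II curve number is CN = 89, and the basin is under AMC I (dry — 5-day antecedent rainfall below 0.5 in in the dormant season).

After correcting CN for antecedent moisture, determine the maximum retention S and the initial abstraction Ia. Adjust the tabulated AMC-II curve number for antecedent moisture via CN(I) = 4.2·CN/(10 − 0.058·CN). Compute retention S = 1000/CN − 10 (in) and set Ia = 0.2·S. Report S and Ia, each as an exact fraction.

Dry (AMC I): CN(I) = 4.2·89/(10 − 0.058·89) = (1869/5)/(2419/500) = 186900/2419 ≈ 77.263
Retention S: 1000/CN − 10 with CN=77.263 → S = 5500/1869 ≈ 2.943 in
Initial abstraction Ia = S/5 = (5500/1869)/5 = 1100/1869 ≈ 0.589 in

S = 5500/1869 in ≈ 2.943 in; Ia = 1100/1869 in ≈ 0.589 in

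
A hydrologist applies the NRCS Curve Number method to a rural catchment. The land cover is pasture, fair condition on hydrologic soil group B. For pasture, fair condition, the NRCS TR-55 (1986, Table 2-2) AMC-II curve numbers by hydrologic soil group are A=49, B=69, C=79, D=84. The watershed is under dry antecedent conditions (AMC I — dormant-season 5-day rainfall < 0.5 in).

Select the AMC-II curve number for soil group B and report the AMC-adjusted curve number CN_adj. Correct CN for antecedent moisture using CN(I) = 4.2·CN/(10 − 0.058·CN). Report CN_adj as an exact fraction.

CN_adj = 144900/2999 ≈ 48.316

NRCS table: pasture, fair condition, soil group B → CN(II) = 69
Adjust CN=69 to AMC I: 4.2·69/(10 − 0.058·69) → (1449/5) ÷ (2999/500) = 144900/2999 ≈ 48.316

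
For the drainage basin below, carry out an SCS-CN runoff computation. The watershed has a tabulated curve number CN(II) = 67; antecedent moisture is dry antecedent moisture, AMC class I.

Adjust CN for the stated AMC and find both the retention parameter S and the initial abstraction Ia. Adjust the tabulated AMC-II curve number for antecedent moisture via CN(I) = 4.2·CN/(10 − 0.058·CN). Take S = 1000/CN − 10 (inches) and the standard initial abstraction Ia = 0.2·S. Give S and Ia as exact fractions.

Adjust CN=67 to AMC I: 4.2·67/(10 − 0.058·67) → (1407/5) ÷ (3057/500) = 46900/1019 ≈ 46.026
S = 1000/(46900/1019) − 10 = 5500/469 in ≈ 11.727 in
Initial abstraction Ia = S/5 = (5500/469)/5 = 1100/469 ≈ 2.345 in

S = 5500/469 in ≈ 11.727 in; Ia = 1100/469 in ≈ 2.345 in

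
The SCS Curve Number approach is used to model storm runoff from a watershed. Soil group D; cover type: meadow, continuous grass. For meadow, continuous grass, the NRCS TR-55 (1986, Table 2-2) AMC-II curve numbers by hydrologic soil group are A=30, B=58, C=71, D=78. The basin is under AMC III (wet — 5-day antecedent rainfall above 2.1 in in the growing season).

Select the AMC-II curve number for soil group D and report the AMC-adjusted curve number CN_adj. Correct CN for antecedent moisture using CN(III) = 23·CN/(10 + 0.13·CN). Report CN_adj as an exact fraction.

CN_adj = 89700/1007 ≈ 89.076

NRCS table: meadow, continuous grass, soil group D → CN(II) = 78
Adjust CN=78 to AMC III: 23·78/(10 + 0.13·78) → 1794 ÷ (1007/50) = 89700/1007 ≈ 89.076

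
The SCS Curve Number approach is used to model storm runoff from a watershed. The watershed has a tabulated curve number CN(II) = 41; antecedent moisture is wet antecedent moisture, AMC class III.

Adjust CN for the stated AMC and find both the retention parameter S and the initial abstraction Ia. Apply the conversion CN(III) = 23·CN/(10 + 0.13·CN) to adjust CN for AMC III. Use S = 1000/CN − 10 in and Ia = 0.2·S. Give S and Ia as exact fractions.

Adjust CN=41 to AMC III: 23·41/(10 + 0.13·41) → 943 ÷ (1533/100) = 94300/1533 ≈ 61.513
S = 1000/(94300/1533) − 10 = 5900/943 in ≈ 6.257 in
Initial abstraction Ia = S/5 = (5900/943)/5 = 1180/943 ≈ 1.251 in

S = 5900/943 in ≈ 6.257 in; Ia = 1180/943 in ≈ 1.251 in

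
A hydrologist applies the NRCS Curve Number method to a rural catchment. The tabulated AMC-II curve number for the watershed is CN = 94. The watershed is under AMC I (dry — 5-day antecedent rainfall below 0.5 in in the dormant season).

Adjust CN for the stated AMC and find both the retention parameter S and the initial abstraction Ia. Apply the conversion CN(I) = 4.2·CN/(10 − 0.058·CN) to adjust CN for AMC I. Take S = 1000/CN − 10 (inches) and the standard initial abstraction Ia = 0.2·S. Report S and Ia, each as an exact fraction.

S = 500/329 in ≈ 1.520 in; Ia = 100/329 in ≈ 0.304 in

Dry (AMC I): CN(I) = 4.2·94/(10 − 0.058·94) = (1974/5)/(1137/250) = 32900/379 ≈ 86.807
Max retention: S = 1000/(32900/379) − 10 = 500/329 in (≈ 1.520 in)
Ia = 0.2S: 0.2·1.520 = 0.304 in (exactly 100/329)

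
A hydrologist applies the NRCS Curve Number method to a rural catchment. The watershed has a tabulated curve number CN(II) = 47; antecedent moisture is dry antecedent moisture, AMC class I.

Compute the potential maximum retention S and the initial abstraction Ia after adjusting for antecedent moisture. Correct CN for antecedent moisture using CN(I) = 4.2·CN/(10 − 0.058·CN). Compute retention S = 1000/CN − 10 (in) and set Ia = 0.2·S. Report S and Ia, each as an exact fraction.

Adjust CN=47 to AMC I: 4.2·47/(10 − 0.058·47) → (987/5) ÷ (3637/500) = 98700/3637 ≈ 27.138
Retention S: 1000/CN − 10 with CN=27.138 → S = 26500/987 ≈ 26.849 in
Initial abstraction Ia = S/5 = (26500/987)/5 = 5300/987 ≈ 5.370 in

S = 26500/987 in ≈ 26.849 in; Ia = 5300/987 in ≈ 5.370 in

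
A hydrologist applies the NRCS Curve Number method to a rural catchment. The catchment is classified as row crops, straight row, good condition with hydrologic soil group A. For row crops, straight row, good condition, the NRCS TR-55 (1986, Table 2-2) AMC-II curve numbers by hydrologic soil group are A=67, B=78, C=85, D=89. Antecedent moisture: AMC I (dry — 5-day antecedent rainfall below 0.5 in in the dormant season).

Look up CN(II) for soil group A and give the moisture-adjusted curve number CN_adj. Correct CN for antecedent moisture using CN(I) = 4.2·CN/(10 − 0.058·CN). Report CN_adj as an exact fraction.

CN_adj = 46900/1019 ≈ 46.026

NRCS table: row crops, straight row, good condition, soil group A → CN(II) = 67
CN(I) from CN(II)=67: (4.2·67)/(10 − 0.058·67) = 46900/1019 ≈ 46.026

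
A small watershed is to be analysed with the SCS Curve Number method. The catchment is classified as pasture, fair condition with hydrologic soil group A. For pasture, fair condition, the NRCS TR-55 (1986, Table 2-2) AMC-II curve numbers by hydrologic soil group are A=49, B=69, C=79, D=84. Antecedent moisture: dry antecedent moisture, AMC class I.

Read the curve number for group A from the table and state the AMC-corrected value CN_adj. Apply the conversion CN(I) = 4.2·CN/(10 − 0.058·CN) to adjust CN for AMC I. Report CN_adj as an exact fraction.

NRCS table: pasture, fair condition, soil group A → CN(II) = 49
CN(I) from CN(II)=49: (4.2·49)/(10 − 0.058·49) = 34300/1193 ≈ 28.751

CN_adj = 34300/1193 ≈ 28.751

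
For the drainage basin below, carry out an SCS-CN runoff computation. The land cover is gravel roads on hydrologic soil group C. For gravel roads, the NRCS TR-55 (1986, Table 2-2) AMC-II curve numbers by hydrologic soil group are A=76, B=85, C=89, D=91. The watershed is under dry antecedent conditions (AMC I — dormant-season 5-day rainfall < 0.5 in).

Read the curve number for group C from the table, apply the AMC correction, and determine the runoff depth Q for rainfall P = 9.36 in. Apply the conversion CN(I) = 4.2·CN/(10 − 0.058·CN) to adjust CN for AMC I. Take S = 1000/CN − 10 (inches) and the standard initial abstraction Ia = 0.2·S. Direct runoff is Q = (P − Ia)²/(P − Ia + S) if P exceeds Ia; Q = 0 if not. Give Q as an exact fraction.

Q = 83986871858/12787370925 in ≈ 6.568 in

NRCS table: gravel roads, soil group C → CN(II) = 89
Dry (AMC I): CN(I) = 4.2·89/(10 − 0.058·89) = (1869/5)/(2419/500) = 186900/2419 ≈ 77.263
S = 1000/(186900/2419) − 10 = 5500/1869 in ≈ 2.943 in
Ia = 0.2·(5500/1869) = 1100/1869 in ≈ 0.589 in
Since P=9.360 > Ia=0.589: effective rainfall P−Ia = 409846/46725 in
Q: (409846/46725)² ÷ (547346/46725) = 83986871858/12787370925 in (≈ 6.568 in)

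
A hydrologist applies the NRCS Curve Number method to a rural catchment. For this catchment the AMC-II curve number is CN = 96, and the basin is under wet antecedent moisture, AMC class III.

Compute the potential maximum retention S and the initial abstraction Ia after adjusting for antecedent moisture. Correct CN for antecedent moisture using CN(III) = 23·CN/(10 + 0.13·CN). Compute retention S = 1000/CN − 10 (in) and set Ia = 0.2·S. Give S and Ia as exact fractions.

Wet (AMC III): CN(III) = 23·96/(10 + 0.13·96) = 2208/(562/25) = 27600/281 ≈ 98.221
Max retention: S = 1000/(27600/281) − 10 = 25/138 in (≈ 0.181 in)
Initial abstraction Ia = S/5 = (25/138)/5 = 5/138 ≈ 0.036 in

S = 25/138 in ≈ 0.181 in; Ia = 5/138 in ≈ 0.036 in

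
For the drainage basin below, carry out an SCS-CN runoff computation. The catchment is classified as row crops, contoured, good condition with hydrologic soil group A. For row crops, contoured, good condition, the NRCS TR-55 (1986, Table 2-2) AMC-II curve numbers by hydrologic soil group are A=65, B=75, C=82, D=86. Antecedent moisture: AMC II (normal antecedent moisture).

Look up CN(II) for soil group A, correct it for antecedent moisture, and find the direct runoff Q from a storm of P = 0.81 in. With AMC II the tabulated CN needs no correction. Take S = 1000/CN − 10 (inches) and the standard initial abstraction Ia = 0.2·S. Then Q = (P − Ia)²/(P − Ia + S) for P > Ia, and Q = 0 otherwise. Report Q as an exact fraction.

Q = 0 in ≈ 0.000 in

NRCS table: row crops, contoured, good condition, soil group A → CN(II) = 65
AMC II — tabulated CN = 65 applies directly.
Retention S: 1000/CN − 10 with CN=65.000 → S = 70/13 ≈ 5.385 in
Ia = 0.2·(70/13) = 14/13 in ≈ 1.077 in
P = 0.810 ≤ Ia = 1.077 in: entire storm abstracted, Q = 0.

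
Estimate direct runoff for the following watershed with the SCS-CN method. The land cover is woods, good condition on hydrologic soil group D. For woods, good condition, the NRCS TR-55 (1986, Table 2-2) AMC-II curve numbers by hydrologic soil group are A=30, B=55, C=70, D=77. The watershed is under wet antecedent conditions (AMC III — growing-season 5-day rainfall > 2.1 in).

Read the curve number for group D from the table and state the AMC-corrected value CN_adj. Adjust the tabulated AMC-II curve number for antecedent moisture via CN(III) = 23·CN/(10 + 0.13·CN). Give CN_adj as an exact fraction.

NRCS table: woods, good condition, soil group D → CN(II) = 77
Adjust CN=77 to AMC III: 23·77/(10 + 0.13·77) → 1771 ÷ (2001/100) = 7700/87 ≈ 88.506

CN_adj = 7700/87 ≈ 88.506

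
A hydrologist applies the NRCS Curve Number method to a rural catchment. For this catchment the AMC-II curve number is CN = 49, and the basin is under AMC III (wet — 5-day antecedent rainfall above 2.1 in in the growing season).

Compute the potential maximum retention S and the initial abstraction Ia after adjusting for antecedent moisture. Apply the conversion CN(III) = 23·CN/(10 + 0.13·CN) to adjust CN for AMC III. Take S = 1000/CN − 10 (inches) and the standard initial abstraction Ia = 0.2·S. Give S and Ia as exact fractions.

S = 5100/1127 in ≈ 4.525 in; Ia = 1020/1127 in ≈ 0.905 in

Wet (AMC III): CN(III) = 23·49/(10 + 0.13·49) = 1127/(1637/100) = 112700/1637 ≈ 68.845
Retention S: 1000/CN − 10 with CN=68.845 → S = 5100/1127 ≈ 4.525 in
Initial abstraction Ia = S/5 = (5100/1127)/5 = 1020/1127 ≈ 0.905 in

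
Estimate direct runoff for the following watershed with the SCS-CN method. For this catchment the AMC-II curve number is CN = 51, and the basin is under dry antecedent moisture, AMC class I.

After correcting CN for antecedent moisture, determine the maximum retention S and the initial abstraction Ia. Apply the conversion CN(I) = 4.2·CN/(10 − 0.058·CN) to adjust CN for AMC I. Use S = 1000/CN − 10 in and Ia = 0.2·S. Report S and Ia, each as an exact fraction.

S = 3500/153 in ≈ 22.876 in; Ia = 700/153 in ≈ 4.575 in

Dry (AMC I): CN(I) = 4.2·51/(10 − 0.058·51) = (1071/5)/(3521/500) = 15300/503 ≈ 30.417
Max retention: S = 1000/(15300/503) − 10 = 3500/153 in (≈ 22.876 in)
Initial abstraction Ia = S/5 = (3500/153)/5 = 700/153 ≈ 4.575 in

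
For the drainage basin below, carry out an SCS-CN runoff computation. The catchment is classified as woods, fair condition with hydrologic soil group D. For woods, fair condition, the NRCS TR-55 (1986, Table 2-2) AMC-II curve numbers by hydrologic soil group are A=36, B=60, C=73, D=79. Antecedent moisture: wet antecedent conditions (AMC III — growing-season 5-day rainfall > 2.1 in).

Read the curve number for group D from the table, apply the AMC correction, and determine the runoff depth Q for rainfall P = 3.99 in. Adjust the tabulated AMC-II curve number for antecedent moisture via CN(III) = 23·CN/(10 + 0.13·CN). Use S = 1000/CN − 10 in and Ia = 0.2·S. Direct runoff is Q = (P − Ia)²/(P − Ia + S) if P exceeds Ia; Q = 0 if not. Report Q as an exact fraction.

Q = 22212656109/7726429100 in ≈ 2.875 in

NRCS table: woods, fair condition, soil group D → CN(II) = 79
Adjust CN=79 to AMC III: 23·79/(10 + 0.13·79) → 1817 ÷ (2027/100) = 181700/2027 ≈ 89.640
Retention S: 1000/CN − 10 with CN=89.640 → S = 2100/1817 ≈ 1.156 in
Ia = 0.2·(2100/1817) = 420/1817 in ≈ 0.231 in
P − Ia = 3.990 − 0.231 = 682983/181700 ≈ 3.759 in (> 0, runoff occurs)
Q: (682983/181700)² ÷ (892983/181700) = 22212656109/7726429100 in (≈ 2.875 in)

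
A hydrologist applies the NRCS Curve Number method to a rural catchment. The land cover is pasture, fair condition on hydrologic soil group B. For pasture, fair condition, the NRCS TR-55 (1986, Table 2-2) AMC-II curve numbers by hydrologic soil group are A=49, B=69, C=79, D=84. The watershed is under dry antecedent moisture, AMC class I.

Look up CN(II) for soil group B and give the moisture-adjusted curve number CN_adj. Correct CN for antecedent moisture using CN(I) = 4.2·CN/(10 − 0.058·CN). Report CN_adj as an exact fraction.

NRCS table: pasture, fair condition, soil group B → CN(II) = 69
Adjust CN=69 to AMC I: 4.2·69/(10 − 0.058·69) → (1449/5) ÷ (2999/500) = 144900/2999 ≈ 48.316

CN_adj = 144900/2999 ≈ 48.316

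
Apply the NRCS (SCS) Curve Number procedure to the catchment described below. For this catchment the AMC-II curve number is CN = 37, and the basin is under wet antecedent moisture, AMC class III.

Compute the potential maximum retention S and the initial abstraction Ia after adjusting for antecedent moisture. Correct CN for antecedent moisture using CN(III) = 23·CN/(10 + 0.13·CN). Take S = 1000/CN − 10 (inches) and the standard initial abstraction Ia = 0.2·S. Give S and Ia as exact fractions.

S = 6300/851 in ≈ 7.403 in; Ia = 1260/851 in ≈ 1.481 in

Wet (AMC III): CN(III) = 23·37/(10 + 0.13·37) = 851/(1481/100) = 85100/1481 ≈ 57.461
Retention S: 1000/CN − 10 with CN=57.461 → S = 6300/851 ≈ 7.403 in
Ia = 0.2S: 0.2·7.403 = 1.481 in (exactly 1260/851)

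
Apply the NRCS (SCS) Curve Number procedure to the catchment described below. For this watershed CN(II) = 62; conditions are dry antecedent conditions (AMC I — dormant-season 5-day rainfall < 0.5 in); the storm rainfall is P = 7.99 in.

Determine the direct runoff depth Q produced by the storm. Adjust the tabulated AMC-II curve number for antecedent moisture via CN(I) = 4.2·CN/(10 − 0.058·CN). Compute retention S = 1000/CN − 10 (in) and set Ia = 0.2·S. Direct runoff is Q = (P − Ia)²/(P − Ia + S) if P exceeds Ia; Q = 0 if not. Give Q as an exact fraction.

Q = 108998362201/83337699900 in ≈ 1.308 in

Dry (AMC I): CN(I) = 4.2·62/(10 − 0.058·62) = (1302/5)/(1601/250) = 65100/1601 ≈ 40.662
Retention S: 1000/CN − 10 with CN=40.662 → S = 9500/651 ≈ 14.593 in
Ia = 0.2S: 0.2·14.593 = 2.919 in (exactly 1900/651)
Excess rainfall: 7.990 − 2.919 = 5.071 in; P > Ia so Q > 0
Q = (330149/65100)²/((330149/65100) + 9500/651) = (108998362201/4238010000)/(1280149/65100) = 108998362201/83337699900 in ≈ 1.308 in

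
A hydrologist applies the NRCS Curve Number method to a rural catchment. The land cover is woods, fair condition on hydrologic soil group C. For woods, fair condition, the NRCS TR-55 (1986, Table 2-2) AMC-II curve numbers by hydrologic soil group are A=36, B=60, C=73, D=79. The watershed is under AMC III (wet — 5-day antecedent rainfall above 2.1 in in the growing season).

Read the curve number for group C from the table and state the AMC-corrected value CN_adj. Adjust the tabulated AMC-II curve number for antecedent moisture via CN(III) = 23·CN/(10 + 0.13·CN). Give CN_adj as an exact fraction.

CN_adj = 167900/1949 ≈ 86.147

NRCS table: woods, fair condition, soil group C → CN(II) = 73
Adjust CN=73 to AMC III: 23·73/(10 + 0.13·73) → 1679 ÷ (1949/100) = 167900/1949 ≈ 86.147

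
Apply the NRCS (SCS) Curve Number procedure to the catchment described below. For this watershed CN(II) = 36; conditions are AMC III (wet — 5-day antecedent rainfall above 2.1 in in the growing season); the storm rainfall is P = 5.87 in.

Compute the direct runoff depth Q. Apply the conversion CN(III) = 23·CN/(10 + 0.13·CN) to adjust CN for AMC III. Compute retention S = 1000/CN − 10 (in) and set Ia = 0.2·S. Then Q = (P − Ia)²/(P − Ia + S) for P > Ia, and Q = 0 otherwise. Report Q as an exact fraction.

Q = 8011861081/5164836300 in ≈ 1.551 in

Wet (AMC III): CN(III) = 23·36/(10 + 0.13·36) = 828/(367/25) = 20700/367 ≈ 56.403
S = 1000/(20700/367) − 10 = 1600/207 in ≈ 7.729 in
Ia = 0.2S: 0.2·7.729 = 1.546 in (exactly 320/207)
Excess rainfall: 5.870 − 1.546 = 4.324 in; P > Ia so Q > 0
Q = (89509/20700)²/((89509/20700) + 1600/207) = (8011861081/428490000)/(249509/20700) = 8011861081/5164836300 in ≈ 1.551 in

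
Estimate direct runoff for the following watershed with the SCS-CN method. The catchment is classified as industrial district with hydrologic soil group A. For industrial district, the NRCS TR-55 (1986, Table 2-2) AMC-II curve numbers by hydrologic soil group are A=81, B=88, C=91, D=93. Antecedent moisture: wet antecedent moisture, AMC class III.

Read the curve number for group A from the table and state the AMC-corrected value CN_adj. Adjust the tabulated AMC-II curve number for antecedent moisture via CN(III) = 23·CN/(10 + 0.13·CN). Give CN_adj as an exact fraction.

CN_adj = 186300/2053 ≈ 90.745

NRCS table: industrial district, soil group A → CN(II) = 81
Adjust CN=81 to AMC III: 23·81/(10 + 0.13·81) → 1863 ÷ (2053/100) = 186300/2053 ≈ 90.745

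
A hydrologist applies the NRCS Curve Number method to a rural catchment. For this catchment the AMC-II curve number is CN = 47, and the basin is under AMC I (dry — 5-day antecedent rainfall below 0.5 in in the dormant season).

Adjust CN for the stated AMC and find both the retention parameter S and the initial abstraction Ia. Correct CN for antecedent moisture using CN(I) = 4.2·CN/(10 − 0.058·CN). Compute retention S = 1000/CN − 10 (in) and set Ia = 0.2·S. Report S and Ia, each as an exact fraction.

S = 26500/987 in ≈ 26.849 in; Ia = 5300/987 in ≈ 5.370 in

Adjust CN=47 to AMC I: 4.2·47/(10 − 0.058·47) → (987/5) ÷ (3637/500) = 98700/3637 ≈ 27.138
Max retention: S = 1000/(98700/3637) − 10 = 26500/987 in (≈ 26.849 in)
Initial abstraction Ia = S/5 = (26500/987)/5 = 5300/987 ≈ 5.370 in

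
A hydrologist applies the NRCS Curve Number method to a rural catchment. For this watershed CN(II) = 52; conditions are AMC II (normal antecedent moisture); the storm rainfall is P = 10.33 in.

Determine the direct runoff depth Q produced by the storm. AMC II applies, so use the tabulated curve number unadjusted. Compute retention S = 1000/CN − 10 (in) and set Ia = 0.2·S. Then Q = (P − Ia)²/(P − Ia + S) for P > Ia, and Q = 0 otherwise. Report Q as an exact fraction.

Q = 121638841/29937700 in ≈ 4.063 in

AMC II — tabulated CN = 52 applies directly.
Max retention: S = 1000/52 − 10 = 120/13 in (≈ 9.231 in)
Ia = 0.2·(120/13) = 24/13 in ≈ 1.846 in
Excess rainfall: 10.330 − 1.846 = 8.484 in; P > Ia so Q > 0
Runoff Q = (P−Ia)²/(P−Ia+S) = (8.484)²/(8.484+9.231) = 121638841/29937700 ≈ 4.063 in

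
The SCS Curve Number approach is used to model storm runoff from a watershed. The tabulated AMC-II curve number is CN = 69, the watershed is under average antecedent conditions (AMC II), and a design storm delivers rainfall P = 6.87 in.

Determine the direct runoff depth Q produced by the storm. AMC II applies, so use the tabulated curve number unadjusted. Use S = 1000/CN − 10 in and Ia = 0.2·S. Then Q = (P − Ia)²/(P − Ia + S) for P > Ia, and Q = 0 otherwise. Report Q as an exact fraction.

CN(II) = 69; AMC II needs no correction.
Max retention: S = 1000/69 − 10 = 310/69 in (≈ 4.493 in)
Ia = 0.2S: 0.2·4.493 = 0.899 in (exactly 62/69)
Excess rainfall: 6.870 − 0.899 = 5.971 in; P > Ia so Q > 0
Runoff Q = (P−Ia)²/(P−Ia+S) = (5.971)²/(5.971+4.493) = 1697687209/498200700 ≈ 3.408 in

Q = 1697687209/498200700 in ≈ 3.408 in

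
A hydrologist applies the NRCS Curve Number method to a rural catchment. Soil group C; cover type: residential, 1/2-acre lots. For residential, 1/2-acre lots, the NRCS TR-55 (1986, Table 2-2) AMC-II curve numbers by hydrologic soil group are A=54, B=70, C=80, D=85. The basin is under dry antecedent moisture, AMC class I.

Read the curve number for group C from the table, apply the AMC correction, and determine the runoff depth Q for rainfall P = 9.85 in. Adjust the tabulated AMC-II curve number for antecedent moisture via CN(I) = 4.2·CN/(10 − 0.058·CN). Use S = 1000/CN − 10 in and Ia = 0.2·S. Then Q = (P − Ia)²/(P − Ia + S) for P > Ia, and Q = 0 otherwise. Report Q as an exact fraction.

NRCS table: residential, 1/2-acre lots, soil group C → CN(II) = 80
Adjust CN=80 to AMC I: 4.2·80/(10 − 0.058·80) → 336 ÷ (134/25) = 4200/67 ≈ 62.687
Max retention: S = 1000/(4200/67) − 10 = 125/21 in (≈ 5.952 in)
Initial abstraction Ia = S/5 = (125/21)/5 = 25/21 ≈ 1.190 in
Excess rainfall: 9.850 − 1.190 = 8.660 in; P > Ia so Q > 0
Q: (3637/420)² ÷ (6137/420) = 13227769/2577540 in (≈ 5.132 in)

Q = 13227769/2577540 in ≈ 5.132 in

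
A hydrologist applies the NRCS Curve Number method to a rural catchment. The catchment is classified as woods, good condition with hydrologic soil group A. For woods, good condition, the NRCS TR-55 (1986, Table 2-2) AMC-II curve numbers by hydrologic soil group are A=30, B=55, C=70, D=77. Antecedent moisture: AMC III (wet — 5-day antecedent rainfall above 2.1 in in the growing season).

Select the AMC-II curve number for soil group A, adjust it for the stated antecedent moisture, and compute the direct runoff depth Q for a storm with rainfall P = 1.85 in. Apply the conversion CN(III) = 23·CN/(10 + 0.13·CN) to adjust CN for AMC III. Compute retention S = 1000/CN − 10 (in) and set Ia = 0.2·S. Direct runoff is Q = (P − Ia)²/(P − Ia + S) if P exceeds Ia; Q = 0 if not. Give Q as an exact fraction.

Q = 0 in ≈ 0.000 in

NRCS table: woods, good condition, soil group A → CN(II) = 30
Adjust CN=30 to AMC III: 23·30/(10 + 0.13·30) → 690 ÷ (139/10) = 6900/139 ≈ 49.640
Retention S: 1000/CN − 10 with CN=49.640 → S = 700/69 ≈ 10.145 in
Ia = 0.2·(700/69) = 140/69 in ≈ 2.029 in
P = 1.850 ≤ Ia = 2.029 in: entire storm abstracted, Q = 0.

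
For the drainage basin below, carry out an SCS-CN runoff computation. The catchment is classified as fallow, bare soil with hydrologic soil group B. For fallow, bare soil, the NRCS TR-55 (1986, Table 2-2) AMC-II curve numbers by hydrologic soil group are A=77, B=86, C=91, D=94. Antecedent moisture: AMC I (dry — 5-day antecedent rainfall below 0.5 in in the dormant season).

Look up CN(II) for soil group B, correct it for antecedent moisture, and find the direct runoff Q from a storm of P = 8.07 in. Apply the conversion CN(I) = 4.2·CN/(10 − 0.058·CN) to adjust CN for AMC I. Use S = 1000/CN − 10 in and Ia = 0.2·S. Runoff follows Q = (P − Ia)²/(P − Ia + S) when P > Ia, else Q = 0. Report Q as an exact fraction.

NRCS table: fallow, bare soil, soil group B → CN(II) = 86
Adjust CN=86 to AMC I: 4.2·86/(10 − 0.058·86) → (1806/5) ÷ (1253/250) = 12900/179 ≈ 72.067
S = 1000/(12900/179) − 10 = 500/129 in ≈ 3.876 in
Ia = 0.2S: 0.2·3.876 = 0.775 in (exactly 100/129)
P − Ia = 8.070 − 0.775 = 94103/12900 ≈ 7.295 in (> 0, runoff occurs)
Q = (94103/12900)²/((94103/12900) + 500/129) = (8855374609/166410000)/(144103/12900) = 8855374609/1858928700 in ≈ 4.764 in

Q = 8855374609/1858928700 in ≈ 4.764 in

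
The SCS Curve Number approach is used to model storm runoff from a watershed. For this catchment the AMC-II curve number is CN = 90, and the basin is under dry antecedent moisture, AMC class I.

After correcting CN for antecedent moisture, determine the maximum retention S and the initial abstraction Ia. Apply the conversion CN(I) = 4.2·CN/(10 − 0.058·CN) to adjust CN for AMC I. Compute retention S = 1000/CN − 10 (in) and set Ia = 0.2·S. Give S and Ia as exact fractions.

Dry (AMC I): CN(I) = 4.2·90/(10 − 0.058·90) = 378/(239/50) = 18900/239 ≈ 79.079
S = 1000/(18900/239) − 10 = 500/189 in ≈ 2.646 in
Ia = 0.2S: 0.2·2.646 = 0.529 in (exactly 100/189)

S = 500/189 in ≈ 2.646 in; Ia = 100/189 in ≈ 0.529 in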